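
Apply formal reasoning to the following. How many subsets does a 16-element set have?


The power set of a set with n elements has 2^n elements.
|P(S)| = 2^16 = 65536

65536


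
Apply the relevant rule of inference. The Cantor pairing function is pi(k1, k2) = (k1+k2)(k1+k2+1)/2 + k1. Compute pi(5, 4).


k1 + k2 = 9
(k1+k2)(k1+k2+1)/2 = 9 * 10 / 2 = 45
pi = 45 + 5 = 50

50


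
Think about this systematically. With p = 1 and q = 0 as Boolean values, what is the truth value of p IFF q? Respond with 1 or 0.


p = 1, q = 0
Operation: p IFF q
Evaluate: 1 IFF 0 = 0

0


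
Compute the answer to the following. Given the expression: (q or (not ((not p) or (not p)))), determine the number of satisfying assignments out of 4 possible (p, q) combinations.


Check all 4 assignments:
p=0, q=0: 0
p=0, q=1: 1
p=1, q=0: 1
p=1, q=1: 1
Count of True = 3

3


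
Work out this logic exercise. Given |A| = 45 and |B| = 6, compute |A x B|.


The Cartesian product A x B contains all ordered pairs (a, b).
|A x B| = |A| * |B| = 45 * 6 = 270

270


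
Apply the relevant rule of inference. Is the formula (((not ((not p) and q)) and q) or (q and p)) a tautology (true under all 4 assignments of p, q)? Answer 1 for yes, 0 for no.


Check all 4 assignments:
p=0, q=0: 0
p=0, q=1: 0
p=1, q=0: 0
p=1, q=1: 1
Satisfying count = 1/4.
Tautology iff count = 4: no.

0


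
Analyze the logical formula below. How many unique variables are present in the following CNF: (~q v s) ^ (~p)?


Identify each variable that appears in the formula.
Variables found: p, q, s
Count = 3

3


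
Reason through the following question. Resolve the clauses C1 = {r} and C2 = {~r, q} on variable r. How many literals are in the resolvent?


Remove r from C1 and ~r from C2.
C1 remainder: {}
C2 remainder: {q}
Union (resolvent): {q}
Resolvent has 1 literal(s).

1


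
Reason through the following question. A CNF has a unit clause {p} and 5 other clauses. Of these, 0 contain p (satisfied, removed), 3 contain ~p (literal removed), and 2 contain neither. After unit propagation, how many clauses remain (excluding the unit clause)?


Satisfied (removed): 0
Shortened (remain): 3
Unchanged (remain): 2
Remaining = 3 + 2 = 5

5


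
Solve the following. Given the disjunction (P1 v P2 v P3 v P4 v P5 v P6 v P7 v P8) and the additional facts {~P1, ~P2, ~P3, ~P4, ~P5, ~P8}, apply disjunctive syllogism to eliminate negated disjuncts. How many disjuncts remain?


Original disjuncts (8): P1, P2, P3, P4, P5, P6, P7, P8
Negated (eliminate): ~P1, ~P2, ~P3, ~P4, ~P5, ~P8
Remaining disjuncts: P6, P7
Count = 8 - 6 = 2

2


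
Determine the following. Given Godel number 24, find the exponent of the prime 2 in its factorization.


Factorize 24 by dividing by 2 repeatedly.
Division steps: 2 divides 24 exactly 3 time(s).
Exponent of 2 = 3

3


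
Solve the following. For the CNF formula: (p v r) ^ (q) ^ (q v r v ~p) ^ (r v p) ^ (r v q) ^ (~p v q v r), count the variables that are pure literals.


Check each variable for pure literal status:
p: mixed (not pure)
q: pure positive
r: pure positive
Pure literal count = 2

2


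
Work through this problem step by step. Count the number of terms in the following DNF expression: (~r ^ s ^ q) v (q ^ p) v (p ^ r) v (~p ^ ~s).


A DNF formula is a disjunction of terms (conjunctions).
Terms are separated by v.
Counting the disjuncts: 4 terms.

4


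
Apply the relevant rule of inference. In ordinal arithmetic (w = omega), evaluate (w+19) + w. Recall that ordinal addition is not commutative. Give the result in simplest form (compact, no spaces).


Compute (w+19) + w.
Ordinal + is associative but NOT commutative; for finite n>0, n + w = w but w + n stays w+n.
(w+19) + w = w + (19+w) = w + w = w*2 (the finite tail 19 is absorbed by the right w).
Result = w*2

w*2


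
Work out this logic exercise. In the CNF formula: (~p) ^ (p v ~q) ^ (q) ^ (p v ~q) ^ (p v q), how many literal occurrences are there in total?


Counting literals in each clause:
Clause 1: 1 literal(s)
Clause 2: 2 literal(s)
Clause 3: 1 literal(s)
Clause 4: 2 literal(s)
Clause 5: 2 literal(s)
Total = 8

8


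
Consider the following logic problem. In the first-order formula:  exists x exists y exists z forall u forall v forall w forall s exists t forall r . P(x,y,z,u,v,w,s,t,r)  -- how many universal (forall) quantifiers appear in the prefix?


Quantifier prefix: exists x exists y exists z forall u forall v forall w forall s exists t forall r
Mark each quantifier type:
  E E E U U U U E U
Universal count = 5, Existential count = 4
Asked for universal (forall) quantifiers: 5

5


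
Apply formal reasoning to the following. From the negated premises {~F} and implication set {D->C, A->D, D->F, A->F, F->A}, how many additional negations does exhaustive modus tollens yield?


Initial negated facts: {~F}
Apply modus tollens to closure:
  ~F and D->F  =>  ~D
  ~F and A->F  =>  ~A
Final negated: {~A, ~D, ~F}
New negations: {~A, ~D}
Count = 2

2


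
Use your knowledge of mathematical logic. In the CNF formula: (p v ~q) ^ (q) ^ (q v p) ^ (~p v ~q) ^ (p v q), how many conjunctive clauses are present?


A CNF formula is a conjunction of clauses.
Clauses are separated by ^.
Counting the conjuncts: 5 clauses.

5


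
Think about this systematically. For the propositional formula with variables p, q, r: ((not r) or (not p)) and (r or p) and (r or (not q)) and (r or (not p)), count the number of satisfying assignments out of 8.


Evaluate all 8 assignments for p, q, r:
p=0, q=0, r=0: 0
p=0, q=0, r=1: 1
p=0, q=1, r=0: 0
p=0, q=1, r=1: 1
p=1, q=0, r=0: 0
p=1, q=0, r=1: 0
p=1, q=1, r=0: 0
p=1, q=1, r=1: 0
Satisfying count = 2

2


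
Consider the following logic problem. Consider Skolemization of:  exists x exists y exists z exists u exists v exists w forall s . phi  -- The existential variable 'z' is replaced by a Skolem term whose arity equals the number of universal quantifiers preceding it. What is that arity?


Quantifier prefix: exists x exists y exists z exists u exists v exists w forall s
'z' is existentially quantified at position 3.
No universal quantifiers precede it.
Skolem function arity = 0 (a Skolem constant)

0


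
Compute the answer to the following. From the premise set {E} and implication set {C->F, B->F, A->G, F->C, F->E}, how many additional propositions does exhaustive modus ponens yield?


Initial facts: {E}
Apply modus ponens to closure:
  (no implication fires)
Final known: {E}
New propositions: {(none)}
Count = 0

0


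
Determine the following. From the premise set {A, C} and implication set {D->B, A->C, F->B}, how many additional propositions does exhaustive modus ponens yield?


Initial facts: {A, C}
Apply modus ponens to closure:
  (no implication fires)
Final known: {A, C}
New propositions: {(none)}
Count = 0

0


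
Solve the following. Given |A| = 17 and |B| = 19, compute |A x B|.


The Cartesian product A x B contains all ordered pairs (a, b).
|A x B| = |A| * |B| = 17 * 19 = 323

323


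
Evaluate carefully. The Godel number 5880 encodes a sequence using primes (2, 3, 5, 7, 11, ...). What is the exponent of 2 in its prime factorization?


Factorize 5880 by dividing by 2 repeatedly.
Division steps: 2 divides 5880 exactly 3 time(s).
Exponent of 2 = 3

3


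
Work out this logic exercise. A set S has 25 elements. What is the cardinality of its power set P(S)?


The power set of a set with n elements has 2^n elements.
|P(S)| = 2^25 = 33554432

33554432


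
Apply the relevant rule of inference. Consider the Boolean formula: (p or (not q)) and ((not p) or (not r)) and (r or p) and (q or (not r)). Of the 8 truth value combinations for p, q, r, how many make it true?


Evaluate all 8 assignments for p, q, r:
p=0, q=0, r=0: 0
p=0, q=0, r=1: 0
p=0, q=1, r=0: 0
p=0, q=1, r=1: 0
p=1, q=0, r=0: 1
p=1, q=0, r=1: 0
p=1, q=1, r=0: 1
p=1, q=1, r=1: 0
Satisfying count = 2

2


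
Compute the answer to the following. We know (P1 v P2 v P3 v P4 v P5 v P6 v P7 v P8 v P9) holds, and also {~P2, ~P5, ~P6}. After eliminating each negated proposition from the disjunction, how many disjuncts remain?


Original disjuncts (9): P1, P2, P3, P4, P5, P6, P7, P8, P9
Negated (eliminate): ~P2, ~P5, ~P6
Remaining disjuncts: P1, P3, P4, P7, P8, P9
Count = 9 - 3 = 6

6


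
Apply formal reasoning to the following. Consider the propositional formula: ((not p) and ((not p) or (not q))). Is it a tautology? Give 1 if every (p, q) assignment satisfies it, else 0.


Check all 4 assignments:
p=0, q=0: 1
p=0, q=1: 1
p=1, q=0: 0
p=1, q=1: 0
Satisfying count = 2/4.
Tautology iff count = 4: no.

0


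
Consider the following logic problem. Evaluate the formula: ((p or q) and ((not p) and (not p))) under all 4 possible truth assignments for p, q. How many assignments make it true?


Check all 4 assignments:
p=0, q=0: 0
p=0, q=1: 1
p=1, q=0: 0
p=1, q=1: 0
Count of True = 1

1


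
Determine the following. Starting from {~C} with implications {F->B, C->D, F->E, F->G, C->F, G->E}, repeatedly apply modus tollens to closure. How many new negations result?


Initial negated facts: {~C}
Apply modus tollens to closure:
  (no implication fires)
Final negated: {~C}
New negations: {(none)}
Count = 0

0


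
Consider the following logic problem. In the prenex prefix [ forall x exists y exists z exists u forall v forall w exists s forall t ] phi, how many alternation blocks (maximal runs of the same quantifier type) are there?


Quantifier-type sequence: A E E E A A E A  (A=forall, E=exists)
Group into maximal same-type runs:
  Ax1 | Ex3 | Ax2 | Ex1 | Ax1
Number of blocks = 5

5


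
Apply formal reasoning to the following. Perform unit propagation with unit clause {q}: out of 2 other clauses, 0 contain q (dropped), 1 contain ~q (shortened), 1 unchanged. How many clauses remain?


Satisfied (removed): 0
Shortened (remain): 1
Unchanged (remain): 1
Remaining = 1 + 1 = 2

2


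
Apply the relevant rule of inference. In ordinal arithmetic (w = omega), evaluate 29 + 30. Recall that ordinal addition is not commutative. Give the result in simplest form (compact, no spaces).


Compute 29 + 30.
Ordinal + is associative but NOT commutative; for finite n>0, n + w = w but w + n stays w+n.
Both operands finite; ordinal + agrees with natural +: 29 + 30 = 59.
Result = 59

59


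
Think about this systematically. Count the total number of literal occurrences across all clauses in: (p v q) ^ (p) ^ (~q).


Counting literals in each clause:
Clause 1: 2 literal(s)
Clause 2: 1 literal(s)
Clause 3: 1 literal(s)
Total = 4

4


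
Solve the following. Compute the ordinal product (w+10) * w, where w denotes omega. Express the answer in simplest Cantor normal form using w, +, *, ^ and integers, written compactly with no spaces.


Compute (w+10) * w.
Ordinal * is associative and left-distributive over +, but NOT commutative; for finite n>1, n*w = w but w*n stays w*n.
(w+10) * w = sup{(w+10)*k : k<w} = sup{w*k+10} = w^2 (the +10 tail is absorbed in the limit).
Result = w^2

w^2


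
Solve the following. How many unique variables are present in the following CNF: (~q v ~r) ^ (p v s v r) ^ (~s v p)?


Identify each variable that appears in the formula.
Variables found: p, q, r, s
Count = 4

4


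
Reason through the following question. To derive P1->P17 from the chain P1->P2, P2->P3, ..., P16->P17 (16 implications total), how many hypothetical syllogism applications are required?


With 16 implications in a chain connecting 17 propositions:
P1->P2, P2->P3, ..., P16->P17
Steps needed = (number of implications) - 1 = 16 - 1 = 15

15


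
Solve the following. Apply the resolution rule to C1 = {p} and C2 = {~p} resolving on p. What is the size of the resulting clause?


Remove p from C1 and ~p from C2.
C1 remainder: {}
C2 remainder: {}
Union (resolvent): {} (empty clause)
Resolvent has 0 literal(s).

0


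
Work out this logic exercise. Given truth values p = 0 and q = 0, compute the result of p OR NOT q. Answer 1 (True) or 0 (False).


p = 0, q = 0
Operation: p OR NOT q
Evaluate: 0 OR NOT 0 = 1

1


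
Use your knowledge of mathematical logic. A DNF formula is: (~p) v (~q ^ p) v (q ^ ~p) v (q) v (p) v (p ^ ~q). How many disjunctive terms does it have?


A DNF formula is a disjunction of terms (conjunctions).
Terms are separated by v.
Counting the disjuncts: 6 terms.

6


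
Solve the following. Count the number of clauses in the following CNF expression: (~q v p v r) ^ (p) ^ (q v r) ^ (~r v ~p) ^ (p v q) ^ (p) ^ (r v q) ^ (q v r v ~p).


A CNF formula is a conjunction of clauses.
Clauses are separated by ^.
Counting the conjuncts: 8 clauses.

8


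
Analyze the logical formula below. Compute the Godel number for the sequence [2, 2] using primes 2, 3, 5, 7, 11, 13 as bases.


Encode each element as an exponent of the corresponding prime:
  2^2 = 4
  3^2 = 9
Product = 4 * 9 = 36

36


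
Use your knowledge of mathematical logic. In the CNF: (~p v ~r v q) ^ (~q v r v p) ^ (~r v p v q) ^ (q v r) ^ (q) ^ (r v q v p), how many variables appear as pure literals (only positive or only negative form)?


Check each variable for pure literal status:
p: mixed (not pure)
q: mixed (not pure)
r: mixed (not pure)
Pure literal count = 0

0


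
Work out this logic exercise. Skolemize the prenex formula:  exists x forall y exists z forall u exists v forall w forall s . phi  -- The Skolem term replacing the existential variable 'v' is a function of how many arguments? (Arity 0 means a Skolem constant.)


Quantifier prefix: exists x forall y exists z forall u exists v forall w forall s
'v' is existentially quantified at position 5.
Universal variables preceding it: y, u
Skolem function arity = 2

2


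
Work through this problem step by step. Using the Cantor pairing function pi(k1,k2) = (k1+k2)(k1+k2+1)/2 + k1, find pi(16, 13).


k1 + k2 = 29
(k1+k2)(k1+k2+1)/2 = 29 * 30 / 2 = 435
pi = 435 + 16 = 451

451


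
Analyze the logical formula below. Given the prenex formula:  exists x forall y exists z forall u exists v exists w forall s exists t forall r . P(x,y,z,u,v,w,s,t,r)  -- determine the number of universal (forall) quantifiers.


Quantifier prefix: exists x forall y exists z forall u exists v exists w forall s exists t forall r
Mark each quantifier type:
  E U E U E E U E U
Universal count = 4, Existential count = 5
Asked for universal (forall) quantifiers: 4

4


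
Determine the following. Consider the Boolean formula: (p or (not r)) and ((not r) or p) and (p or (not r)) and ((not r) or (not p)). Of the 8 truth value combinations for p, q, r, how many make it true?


Evaluate all 8 assignments for p, q, r:
p=0, q=0, r=0: 1
p=0, q=0, r=1: 0
p=0, q=1, r=0: 1
p=0, q=1, r=1: 0
p=1, q=0, r=0: 1
p=1, q=0, r=1: 0
p=1, q=1, r=0: 1
p=1, q=1, r=1: 0
Satisfying count = 4

4


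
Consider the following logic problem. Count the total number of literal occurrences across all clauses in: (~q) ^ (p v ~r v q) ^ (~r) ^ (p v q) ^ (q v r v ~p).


Counting literals in each clause:
Clause 1: 1 literal(s)
Clause 2: 3 literal(s)
Clause 3: 1 literal(s)
Clause 4: 2 literal(s)
Clause 5: 3 literal(s)
Total = 10

10


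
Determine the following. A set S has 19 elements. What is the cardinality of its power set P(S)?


The power set of a set with n elements has 2^n elements.
|P(S)| = 2^19 = 524288

524288


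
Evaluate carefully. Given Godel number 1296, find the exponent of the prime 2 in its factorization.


Factorize 1296 by dividing by 2 repeatedly.
Division steps: 2 divides 1296 exactly 4 time(s).
Exponent of 2 = 4

4


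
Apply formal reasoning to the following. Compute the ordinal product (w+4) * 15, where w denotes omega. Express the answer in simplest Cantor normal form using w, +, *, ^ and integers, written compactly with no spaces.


Compute (w+4) * 15.
Ordinal * is associative and left-distributive over +, but NOT commutative; for finite n>1, n*w = w but w*n stays w*n.
(w+4) * 15 = (w+4) repeated 15 times. Each intermediate +4 is absorbed by the following w; only the last survives: w*15+4.
Result = w*15+4

w*15+4


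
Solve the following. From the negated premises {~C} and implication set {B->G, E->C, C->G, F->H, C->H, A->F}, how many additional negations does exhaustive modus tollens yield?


Initial negated facts: {~C}
Apply modus tollens to closure:
  ~C and E->C  =>  ~E
Final negated: {~C, ~E}
New negations: {~E}
Count = 1

1


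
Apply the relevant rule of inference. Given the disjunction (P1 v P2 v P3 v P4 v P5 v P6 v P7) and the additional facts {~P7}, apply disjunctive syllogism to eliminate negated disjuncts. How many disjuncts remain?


Original disjuncts (7): P1, P2, P3, P4, P5, P6, P7
Negated (eliminate): ~P7
Remaining disjuncts: P1, P2, P3, P4, P5, P6
Count = 7 - 1 = 6

6


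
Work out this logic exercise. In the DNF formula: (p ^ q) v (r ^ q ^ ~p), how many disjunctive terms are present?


A DNF formula is a disjunction of terms (conjunctions).
Terms are separated by v.
Counting the disjuncts: 2 terms.

2


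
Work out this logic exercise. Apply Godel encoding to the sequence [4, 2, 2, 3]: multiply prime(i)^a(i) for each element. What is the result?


Encode each element as an exponent of the corresponding prime:
  2^4 = 16
  3^2 = 9
  5^2 = 25
  7^3 = 343
Product = 16 * 9 * 25 * 343 = 1234800

1234800


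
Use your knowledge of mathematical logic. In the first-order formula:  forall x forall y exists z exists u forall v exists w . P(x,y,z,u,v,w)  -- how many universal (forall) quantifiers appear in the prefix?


Quantifier prefix: forall x forall y exists z exists u forall v exists w
Mark each quantifier type:
  U U E E U E
Universal count = 3, Existential count = 3
Asked for universal (forall) quantifiers: 3

3


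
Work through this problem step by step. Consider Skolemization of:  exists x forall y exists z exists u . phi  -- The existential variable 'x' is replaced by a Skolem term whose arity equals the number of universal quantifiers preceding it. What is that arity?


Quantifier prefix: exists x forall y exists z exists u
'x' is existentially quantified at position 1.
No universal quantifiers precede it.
Skolem function arity = 0 (a Skolem constant)

0


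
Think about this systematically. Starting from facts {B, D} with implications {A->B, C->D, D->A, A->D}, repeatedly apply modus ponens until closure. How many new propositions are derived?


Initial facts: {B, D}
Apply modus ponens to closure:
  D and D->A  =>  A
Final known: {A, B, D}
New propositions: {A}
Count = 1

1


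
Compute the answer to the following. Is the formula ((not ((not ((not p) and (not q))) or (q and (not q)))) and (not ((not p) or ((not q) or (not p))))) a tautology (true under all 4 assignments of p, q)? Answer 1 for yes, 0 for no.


Check all 4 assignments:
p=0, q=0: 0
p=0, q=1: 0
p=1, q=0: 0
p=1, q=1: 0
Satisfying count = 0/4.
Tautology iff count = 4: no.

0


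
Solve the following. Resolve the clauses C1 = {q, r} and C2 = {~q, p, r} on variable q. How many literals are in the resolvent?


Remove q from C1 and ~q from C2.
C1 remainder: {r}
C2 remainder: {p, r}
Union (resolvent): {p, r}
Resolvent has 2 literal(s).

2


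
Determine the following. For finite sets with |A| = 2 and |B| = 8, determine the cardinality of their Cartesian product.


The Cartesian product A x B contains all ordered pairs (a, b).
|A x B| = |A| * |B| = 2 * 8 = 16

16


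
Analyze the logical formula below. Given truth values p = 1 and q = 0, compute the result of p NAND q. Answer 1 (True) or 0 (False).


p = 1, q = 0
Operation: p NAND q
Evaluate: 1 NAND 0 = 1

1


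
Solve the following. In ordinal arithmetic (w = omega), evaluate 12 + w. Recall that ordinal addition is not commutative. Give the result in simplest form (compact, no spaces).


Compute 12 + w.
Ordinal + is associative but NOT commutative; for finite n>0, n + w = w but w + n stays w+n.
Any finite left addend is absorbed by w on the right: 12 + w = w.
Result = w

w


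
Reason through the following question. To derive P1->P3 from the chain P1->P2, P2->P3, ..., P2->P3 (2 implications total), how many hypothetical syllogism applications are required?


With 2 implications in a chain connecting 3 propositions:
P1->P2, P2->P3, ..., P2->P3
Steps needed = (number of implications) - 1 = 2 - 1 = 1

1


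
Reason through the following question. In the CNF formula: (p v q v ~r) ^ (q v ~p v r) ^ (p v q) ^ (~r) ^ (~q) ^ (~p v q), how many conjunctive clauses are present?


A CNF formula is a conjunction of clauses.
Clauses are separated by ^.
Counting the conjuncts: 6 clauses.

6


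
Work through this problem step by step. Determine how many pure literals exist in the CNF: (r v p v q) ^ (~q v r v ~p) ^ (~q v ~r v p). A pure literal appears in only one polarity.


Check each variable for pure literal status:
p: mixed (not pure)
q: mixed (not pure)
r: mixed (not pure)
Pure literal count = 0

0


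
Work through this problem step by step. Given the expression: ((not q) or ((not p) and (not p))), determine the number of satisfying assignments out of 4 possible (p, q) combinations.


Check all 4 assignments:
p=0, q=0: 1
p=0, q=1: 1
p=1, q=0: 1
p=1, q=1: 0
Count of True = 3

3


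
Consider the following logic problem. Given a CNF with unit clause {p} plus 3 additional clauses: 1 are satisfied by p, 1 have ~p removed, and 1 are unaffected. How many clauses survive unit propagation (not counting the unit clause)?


Satisfied (removed): 1
Shortened (remain): 1
Unchanged (remain): 1
Remaining = 1 + 1 = 2

2


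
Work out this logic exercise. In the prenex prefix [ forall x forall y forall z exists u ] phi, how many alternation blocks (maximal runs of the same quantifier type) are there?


Quantifier-type sequence: A A A E  (A=forall, E=exists)
Group into maximal same-type runs:
  Ax3 | Ex1
Number of blocks = 2

2


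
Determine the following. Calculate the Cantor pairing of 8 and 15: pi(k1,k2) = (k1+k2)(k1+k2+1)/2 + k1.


k1 + k2 = 23
(k1+k2)(k1+k2+1)/2 = 23 * 24 / 2 = 276
pi = 276 + 8 = 284

284


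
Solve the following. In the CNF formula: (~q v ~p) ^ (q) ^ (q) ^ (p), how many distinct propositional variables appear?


Identify each variable that appears in the formula.
Variables found: p, q
Count = 2

2


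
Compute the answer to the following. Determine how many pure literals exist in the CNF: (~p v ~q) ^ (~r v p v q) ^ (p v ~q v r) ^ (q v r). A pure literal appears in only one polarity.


Check each variable for pure literal status:
p: mixed (not pure)
q: mixed (not pure)
r: mixed (not pure)
Pure literal count = 0

0


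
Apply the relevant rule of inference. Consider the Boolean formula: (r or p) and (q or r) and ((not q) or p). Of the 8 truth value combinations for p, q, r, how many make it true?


Evaluate all 8 assignments for p, q, r:
p=0, q=0, r=0: 0
p=0, q=0, r=1: 1
p=0, q=1, r=0: 0
p=0, q=1, r=1: 0
p=1, q=0, r=0: 0
p=1, q=0, r=1: 1
p=1, q=1, r=0: 1
p=1, q=1, r=1: 1
Satisfying count = 4

4


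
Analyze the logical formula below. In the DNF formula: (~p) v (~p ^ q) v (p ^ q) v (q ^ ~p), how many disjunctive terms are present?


A DNF formula is a disjunction of terms (conjunctions).
Terms are separated by v.
Counting the disjuncts: 4 terms.

4


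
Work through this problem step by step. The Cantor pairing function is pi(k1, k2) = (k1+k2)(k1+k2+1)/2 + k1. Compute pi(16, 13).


k1 + k2 = 29
(k1+k2)(k1+k2+1)/2 = 29 * 30 / 2 = 435
pi = 435 + 16 = 451

451


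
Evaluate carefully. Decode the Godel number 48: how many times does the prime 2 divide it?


Factorize 48 by dividing by 2 repeatedly.
Division steps: 2 divides 48 exactly 4 time(s).
Exponent of 2 = 4

4


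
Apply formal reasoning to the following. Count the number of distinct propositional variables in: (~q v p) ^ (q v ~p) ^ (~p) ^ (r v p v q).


Identify each variable that appears in the formula.
Variables found: p, q, r
Count = 3

3


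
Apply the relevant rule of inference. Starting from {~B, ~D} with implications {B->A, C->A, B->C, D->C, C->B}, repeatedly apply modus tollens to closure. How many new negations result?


Initial negated facts: {~B, ~D}
Apply modus tollens to closure:
  ~B and C->B  =>  ~C
Final negated: {~B, ~C, ~D}
New negations: {~C}
Count = 1

1


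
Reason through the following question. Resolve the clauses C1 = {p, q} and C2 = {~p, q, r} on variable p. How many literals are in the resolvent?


Remove p from C1 and ~p from C2.
C1 remainder: {q}
C2 remainder: {q, r}
Union (resolvent): {q, r}
Resolvent has 2 literal(s).

2


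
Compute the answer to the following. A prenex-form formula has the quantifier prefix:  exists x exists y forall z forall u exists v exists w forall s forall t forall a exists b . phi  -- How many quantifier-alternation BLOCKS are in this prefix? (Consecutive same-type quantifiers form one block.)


Quantifier-type sequence: E E A A E E A A A E  (A=forall, E=exists)
Group into maximal same-type runs:
  Ex2 | Ax2 | Ex2 | Ax3 | Ex1
Number of blocks = 5

5


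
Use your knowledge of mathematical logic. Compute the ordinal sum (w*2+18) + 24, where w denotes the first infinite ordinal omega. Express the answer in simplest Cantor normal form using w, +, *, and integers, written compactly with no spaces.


Compute (w*2+18) + 24.
Ordinal + is associative but NOT commutative; for finite n>0, n + w = w but w + n stays w+n.
By associativity: (w*2+18) + 24 = w*2 + (18+24) = w*2+42.
Result = w*2+42

w*2+42


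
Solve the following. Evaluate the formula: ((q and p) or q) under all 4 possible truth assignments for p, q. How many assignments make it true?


Check all 4 assignments:
p=0, q=0: 0
p=0, q=1: 1
p=1, q=0: 0
p=1, q=1: 1
Count of True = 2

2


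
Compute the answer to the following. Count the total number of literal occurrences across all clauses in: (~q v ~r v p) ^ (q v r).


Counting literals in each clause:
Clause 1: 3 literal(s)
Clause 2: 2 literal(s)
Total = 5

5


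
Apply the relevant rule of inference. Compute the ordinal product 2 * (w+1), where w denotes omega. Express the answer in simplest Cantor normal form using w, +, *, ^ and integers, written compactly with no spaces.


Compute 2 * (w+1).
Ordinal * is associative and left-distributive over +, but NOT commutative; for finite n>1, n*w = w but w*n stays w*n.
By left-distributivity: 2 * (w+1) = 2*w + 2*1 = w + 2 = w+2.
Result = w+2

w+2


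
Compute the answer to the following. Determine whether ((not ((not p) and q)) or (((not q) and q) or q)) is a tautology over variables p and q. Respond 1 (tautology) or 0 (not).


Check all 4 assignments:
p=0, q=0: 1
p=0, q=1: 1
p=1, q=0: 1
p=1, q=1: 1
Satisfying count = 4/4.
Tautology iff count = 4: yes.

1


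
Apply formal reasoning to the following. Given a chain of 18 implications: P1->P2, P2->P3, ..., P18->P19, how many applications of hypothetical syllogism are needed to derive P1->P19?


With 18 implications in a chain connecting 19 propositions:
P1->P2, P2->P3, ..., P18->P19
Steps needed = (number of implications) - 1 = 18 - 1 = 17

17


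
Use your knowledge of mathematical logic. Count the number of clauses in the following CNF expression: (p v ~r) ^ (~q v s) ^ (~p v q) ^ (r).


A CNF formula is a conjunction of clauses.
Clauses are separated by ^.
Counting the conjuncts: 4 clauses.

4


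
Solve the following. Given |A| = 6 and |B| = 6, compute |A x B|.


The Cartesian product A x B contains all ordered pairs (a, b).
|A x B| = |A| * |B| = 6 * 6 = 36

36


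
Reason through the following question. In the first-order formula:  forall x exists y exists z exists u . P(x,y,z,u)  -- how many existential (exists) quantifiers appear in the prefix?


Quantifier prefix: forall x exists y exists z exists u
Mark each quantifier type:
  U E E E
Universal count = 1, Existential count = 3
Asked for existential (exists) quantifiers: 3

3


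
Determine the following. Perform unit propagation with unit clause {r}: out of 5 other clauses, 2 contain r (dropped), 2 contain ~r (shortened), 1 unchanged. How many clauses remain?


Satisfied (removed): 2
Shortened (remain): 2
Unchanged (remain): 1
Remaining = 2 + 1 = 3

3


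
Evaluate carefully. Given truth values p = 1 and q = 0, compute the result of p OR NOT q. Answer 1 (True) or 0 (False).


p = 1, q = 0
Operation: p OR NOT q
Evaluate: 1 OR NOT 0 = 1

1


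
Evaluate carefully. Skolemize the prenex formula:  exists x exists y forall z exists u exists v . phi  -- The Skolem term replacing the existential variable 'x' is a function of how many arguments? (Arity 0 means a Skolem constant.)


Quantifier prefix: exists x exists y forall z exists u exists v
'x' is existentially quantified at position 1.
No universal quantifiers precede it.
Skolem function arity = 0 (a Skolem constant)

0


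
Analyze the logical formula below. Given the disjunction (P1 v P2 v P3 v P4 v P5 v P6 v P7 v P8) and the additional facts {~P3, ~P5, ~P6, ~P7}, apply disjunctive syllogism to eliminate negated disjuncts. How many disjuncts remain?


Original disjuncts (8): P1, P2, P3, P4, P5, P6, P7, P8
Negated (eliminate): ~P3, ~P5, ~P6, ~P7
Remaining disjuncts: P1, P2, P4, P8
Count = 8 - 4 = 4

4


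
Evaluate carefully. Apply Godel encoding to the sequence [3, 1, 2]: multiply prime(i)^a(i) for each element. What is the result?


Encode each element as an exponent of the corresponding prime:
  2^3 = 8
  3^1 = 3
  5^2 = 25
Product = 8 * 3 * 25 = 600

600


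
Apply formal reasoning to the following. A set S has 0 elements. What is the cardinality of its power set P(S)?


The power set of a set with n elements has 2^n elements.
|P(S)| = 2^0 = 1

1


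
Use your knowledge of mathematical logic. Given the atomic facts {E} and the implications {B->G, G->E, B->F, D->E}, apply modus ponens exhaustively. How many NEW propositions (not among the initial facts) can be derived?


Initial facts: {E}
Apply modus ponens to closure:
  (no implication fires)
Final known: {E}
New propositions: {(none)}
Count = 0

0


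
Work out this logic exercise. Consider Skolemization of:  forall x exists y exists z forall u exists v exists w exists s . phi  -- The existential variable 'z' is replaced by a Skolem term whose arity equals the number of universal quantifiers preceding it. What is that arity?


Quantifier prefix: forall x exists y exists z forall u exists v exists w exists s
'z' is existentially quantified at position 3.
Universal variables preceding it: x
Skolem function arity = 1

1


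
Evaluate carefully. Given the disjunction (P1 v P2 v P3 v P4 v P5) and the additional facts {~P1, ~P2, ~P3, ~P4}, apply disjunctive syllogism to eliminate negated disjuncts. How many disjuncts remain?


Original disjuncts (5): P1, P2, P3, P4, P5
Negated (eliminate): ~P1, ~P2, ~P3, ~P4
Remaining disjuncts: P5
Count = 5 - 4 = 1

1


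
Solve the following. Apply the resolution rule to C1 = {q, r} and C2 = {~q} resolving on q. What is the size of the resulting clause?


Remove q from C1 and ~q from C2.
C1 remainder: {r}
C2 remainder: {}
Union (resolvent): {r}
Resolvent has 1 literal(s).

1


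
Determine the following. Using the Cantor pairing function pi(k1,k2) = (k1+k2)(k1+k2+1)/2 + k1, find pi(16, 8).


k1 + k2 = 24
(k1+k2)(k1+k2+1)/2 = 24 * 25 / 2 = 300
pi = 300 + 16 = 316

316


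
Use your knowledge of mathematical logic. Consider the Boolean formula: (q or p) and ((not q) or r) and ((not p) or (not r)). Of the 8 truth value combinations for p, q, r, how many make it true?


Evaluate all 8 assignments for p, q, r:
p=0, q=0, r=0: 0
p=0, q=0, r=1: 0
p=0, q=1, r=0: 0
p=0, q=1, r=1: 1
p=1, q=0, r=0: 1
p=1, q=0, r=1: 0
p=1, q=1, r=0: 0
p=1, q=1, r=1: 0
Satisfying count = 2

2


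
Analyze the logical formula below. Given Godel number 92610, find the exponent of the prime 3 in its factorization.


Factorize 92610 by dividing by 3 repeatedly.
Division steps: 3 divides 92610 exactly 3 time(s).
Exponent of 3 = 3

3


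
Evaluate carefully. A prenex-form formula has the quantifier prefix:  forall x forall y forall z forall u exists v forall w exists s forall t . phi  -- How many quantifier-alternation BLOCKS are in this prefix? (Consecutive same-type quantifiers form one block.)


Quantifier-type sequence: A A A A E A E A  (A=forall, E=exists)
Group into maximal same-type runs:
  Ax4 | Ex1 | Ax1 | Ex1 | Ax1
Number of blocks = 5

5


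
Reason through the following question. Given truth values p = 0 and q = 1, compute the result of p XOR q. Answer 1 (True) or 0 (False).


p = 0, q = 1
Operation: p XOR q
Evaluate: 0 XOR 1 = 1

1


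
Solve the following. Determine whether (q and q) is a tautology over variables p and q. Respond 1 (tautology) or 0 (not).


Check all 4 assignments:
p=0, q=0: 0
p=0, q=1: 1
p=1, q=0: 0
p=1, q=1: 1
Satisfying count = 2/4.
Tautology iff count = 4: no.

0


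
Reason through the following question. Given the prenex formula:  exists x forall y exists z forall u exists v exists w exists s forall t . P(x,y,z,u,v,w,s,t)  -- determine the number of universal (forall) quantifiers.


Quantifier prefix: exists x forall y exists z forall u exists v exists w exists s forall t
Mark each quantifier type:
  E U E U E E E U
Universal count = 3, Existential count = 5
Asked for universal (forall) quantifiers: 3

3


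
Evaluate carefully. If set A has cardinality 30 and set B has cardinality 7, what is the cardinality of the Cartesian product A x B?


The Cartesian product A x B contains all ordered pairs (a, b).
|A x B| = |A| * |B| = 30 * 7 = 210

210


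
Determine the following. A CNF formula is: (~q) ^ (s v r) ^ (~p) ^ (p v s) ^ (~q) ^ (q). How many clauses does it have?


A CNF formula is a conjunction of clauses.
Clauses are separated by ^.
Counting the conjuncts: 6 clauses.

6


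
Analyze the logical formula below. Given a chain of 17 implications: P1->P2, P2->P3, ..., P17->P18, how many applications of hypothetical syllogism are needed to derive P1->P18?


With 17 implications in a chain connecting 18 propositions:
P1->P2, P2->P3, ..., P17->P18
Steps needed = (number of implications) - 1 = 17 - 1 = 16

16


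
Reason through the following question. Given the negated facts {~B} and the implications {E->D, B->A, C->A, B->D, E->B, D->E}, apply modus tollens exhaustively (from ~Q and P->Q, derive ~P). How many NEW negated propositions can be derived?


Initial negated facts: {~B}
Apply modus tollens to closure:
  ~B and E->B  =>  ~E
  ~E and D->E  =>  ~D
Final negated: {~B, ~D, ~E}
New negations: {~D, ~E}
Count = 2

2


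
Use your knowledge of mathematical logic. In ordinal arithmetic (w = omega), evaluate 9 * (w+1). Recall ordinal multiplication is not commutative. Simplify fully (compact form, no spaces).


Compute 9 * (w+1).
Ordinal * is associative and left-distributive over +, but NOT commutative; for finite n>1, n*w = w but w*n stays w*n.
By left-distributivity: 9 * (w+1) = 9*w + 9*1 = w + 9 = w+9.
Result = w+9

w+9


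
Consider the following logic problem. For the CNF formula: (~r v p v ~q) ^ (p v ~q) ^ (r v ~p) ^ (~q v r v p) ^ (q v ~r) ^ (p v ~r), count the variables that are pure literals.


Check each variable for pure literal status:
p: mixed (not pure)
q: mixed (not pure)
r: mixed (not pure)
Pure literal count = 0

0


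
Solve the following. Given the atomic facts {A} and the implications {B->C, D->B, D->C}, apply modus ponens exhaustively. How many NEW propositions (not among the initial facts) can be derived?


Initial facts: {A}
Apply modus ponens to closure:
  (no implication fires)
Final known: {A}
New propositions: {(none)}
Count = 0

0


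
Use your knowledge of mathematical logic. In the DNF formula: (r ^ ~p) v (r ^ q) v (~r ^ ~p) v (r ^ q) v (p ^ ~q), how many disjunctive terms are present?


A DNF formula is a disjunction of terms (conjunctions).
Terms are separated by v.
Counting the disjuncts: 5 terms.

5


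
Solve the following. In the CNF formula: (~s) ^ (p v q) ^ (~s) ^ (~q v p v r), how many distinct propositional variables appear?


Identify each variable that appears in the formula.
Variables found: p, q, r, s
Count = 4

4


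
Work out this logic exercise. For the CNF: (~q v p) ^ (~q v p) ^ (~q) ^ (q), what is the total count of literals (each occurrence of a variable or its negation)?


Counting literals in each clause:
Clause 1: 2 literal(s)
Clause 2: 2 literal(s)
Clause 3: 1 literal(s)
Clause 4: 1 literal(s)
Total = 6

6


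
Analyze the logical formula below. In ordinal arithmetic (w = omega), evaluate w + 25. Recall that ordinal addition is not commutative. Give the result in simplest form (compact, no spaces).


Compute w + 25.
Ordinal + is associative but NOT commutative; for finite n>0, n + w = w but w + n stays w+n.
w + 25 is already in normal form (a successor ordinal beyond w).
Result = w+25

w+25


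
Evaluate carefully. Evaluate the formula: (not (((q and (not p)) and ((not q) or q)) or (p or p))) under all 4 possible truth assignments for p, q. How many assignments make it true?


Check all 4 assignments:
p=0, q=0: 1
p=0, q=1: 0
p=1, q=0: 0
p=1, q=1: 0
Count of True = 1

1


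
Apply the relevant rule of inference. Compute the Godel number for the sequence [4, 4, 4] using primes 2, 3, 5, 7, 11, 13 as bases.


Encode each element as an exponent of the corresponding prime:
  2^4 = 16
  3^4 = 81
  5^4 = 625
Product = 16 * 81 * 625 = 810000

810000


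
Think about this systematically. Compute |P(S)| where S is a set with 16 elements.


The power set of a set with n elements has 2^n elements.
|P(S)| = 2^16 = 65536

65536


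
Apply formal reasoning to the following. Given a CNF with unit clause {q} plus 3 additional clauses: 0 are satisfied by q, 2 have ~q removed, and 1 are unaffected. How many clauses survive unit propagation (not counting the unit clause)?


Satisfied (removed): 0
Shortened (remain): 2
Unchanged (remain): 1
Remaining = 2 + 1 = 3

3


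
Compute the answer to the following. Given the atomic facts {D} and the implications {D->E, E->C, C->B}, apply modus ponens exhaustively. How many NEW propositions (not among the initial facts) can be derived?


Initial facts: {D}
Apply modus ponens to closure:
  D and D->E  =>  E
  E and E->C  =>  C
  C and C->B  =>  B
Final known: {B, C, D, E}
New propositions: {B, C, E}
Count = 3

3


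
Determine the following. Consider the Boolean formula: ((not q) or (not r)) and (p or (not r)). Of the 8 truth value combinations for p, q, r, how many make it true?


Evaluate all 8 assignments for p, q, r:
p=0, q=0, r=0: 1
p=0, q=0, r=1: 0
p=0, q=1, r=0: 1
p=0, q=1, r=1: 0
p=1, q=0, r=0: 1
p=1, q=0, r=1: 1
p=1, q=1, r=0: 1
p=1, q=1, r=1: 0
Satisfying count = 5

5


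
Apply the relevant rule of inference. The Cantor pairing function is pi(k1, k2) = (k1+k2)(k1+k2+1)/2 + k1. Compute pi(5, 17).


k1 + k2 = 22
(k1+k2)(k1+k2+1)/2 = 22 * 23 / 2 = 253
pi = 253 + 5 = 258

258


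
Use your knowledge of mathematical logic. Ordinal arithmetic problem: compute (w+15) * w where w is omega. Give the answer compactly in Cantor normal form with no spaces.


Compute (w+15) * w.
Ordinal * is associative and left-distributive over +, but NOT commutative; for finite n>1, n*w = w but w*n stays w*n.
(w+15) * w = sup{(w+15)*k : k<w} = sup{w*k+15} = w^2 (the +15 tail is absorbed in the limit).
Result = w^2

w^2


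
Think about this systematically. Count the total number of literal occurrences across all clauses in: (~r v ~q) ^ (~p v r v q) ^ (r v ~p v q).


Counting literals in each clause:
Clause 1: 2 literal(s)
Clause 2: 3 literal(s)
Clause 3: 3 literal(s)
Total = 8

8


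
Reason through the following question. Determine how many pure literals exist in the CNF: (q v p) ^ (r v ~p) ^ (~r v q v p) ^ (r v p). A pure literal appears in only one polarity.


Check each variable for pure literal status:
p: mixed (not pure)
q: pure positive
r: mixed (not pure)
Pure literal count = 1

1
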